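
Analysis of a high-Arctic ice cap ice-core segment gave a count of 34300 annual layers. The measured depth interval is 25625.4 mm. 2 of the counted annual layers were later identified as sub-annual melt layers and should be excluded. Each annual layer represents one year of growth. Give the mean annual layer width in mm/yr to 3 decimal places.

0.747 mm/yr

After corrections the count is 34300 − 2 = 34298 annual layers.
25625.4 mm over 34298 years gives 25625.4 / 34298 ≈ 0.747 mm/yr.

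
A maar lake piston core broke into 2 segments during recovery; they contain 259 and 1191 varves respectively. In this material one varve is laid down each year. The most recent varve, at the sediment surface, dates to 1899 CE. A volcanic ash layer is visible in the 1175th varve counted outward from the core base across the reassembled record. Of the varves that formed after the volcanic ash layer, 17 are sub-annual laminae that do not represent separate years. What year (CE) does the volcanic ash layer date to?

1641 CE

Total varves = 259 + 1191 = 1450.
The volcanic ash layer sits at varve 1175 from the core base, so 1450 − 1175 = 275 varves formed after it.
275 − 17 false = 258 true varves after the volcanic ash layer.
Counting back 258 years from 1899 CE places the volcanic ash layer in 1899 − 258 = 1641 CE.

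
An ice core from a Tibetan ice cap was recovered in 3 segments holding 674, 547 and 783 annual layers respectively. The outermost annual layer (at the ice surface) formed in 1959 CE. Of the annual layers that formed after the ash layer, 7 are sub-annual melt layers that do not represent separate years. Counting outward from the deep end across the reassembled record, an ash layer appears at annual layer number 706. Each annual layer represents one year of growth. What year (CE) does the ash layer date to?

Total annual layers = 674 + 547 + 783 = 2004.
2004 − 706 = 1298 annual layers lie beyond the ash layer toward the ice surface.
Excluding 7 false annual layers: 1298 − 7 = 1291.
Counting back 1291 years from 1959 CE places the ash layer in 1959 − 1291 = 668 CE.

668 CE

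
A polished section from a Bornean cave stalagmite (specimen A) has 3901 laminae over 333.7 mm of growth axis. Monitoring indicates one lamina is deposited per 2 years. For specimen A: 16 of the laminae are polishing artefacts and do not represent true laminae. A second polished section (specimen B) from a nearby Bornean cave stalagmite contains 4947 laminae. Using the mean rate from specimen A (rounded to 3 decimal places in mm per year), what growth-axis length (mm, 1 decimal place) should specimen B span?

Specimen A: correcting the raw count gives 3901 − 16 = 3885 true laminae.
Specimen A: multiplying by 2 years per lamina: 3885 × 2 = 7770 years.
A: Extension rate ≈ 333.7 / 7770 = 0.043 mm per year.
Specimen B: multiplying by 2 years per lamina: 4947 × 2 = 9894 years. B's length ≈ 0.043 × 9894 = 425.4 mm.

425.4 mm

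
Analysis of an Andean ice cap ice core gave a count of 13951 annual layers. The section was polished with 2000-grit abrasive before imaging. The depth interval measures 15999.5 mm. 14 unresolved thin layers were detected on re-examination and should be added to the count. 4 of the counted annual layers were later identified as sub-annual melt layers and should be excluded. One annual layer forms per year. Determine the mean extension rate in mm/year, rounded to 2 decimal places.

Correcting the raw count gives 13951 − 4 + 14 = 13961 true annual layers.
Extension rate ≈ 15999.5 / 13961 = 1.15 mm/year.

1.15 mm/year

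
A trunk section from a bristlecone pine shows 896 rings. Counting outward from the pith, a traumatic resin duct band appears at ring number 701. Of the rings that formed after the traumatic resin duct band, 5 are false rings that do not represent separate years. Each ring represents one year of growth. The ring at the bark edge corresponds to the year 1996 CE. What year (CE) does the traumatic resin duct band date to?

1806 CE

Between ring 701 and the bark edge there are 896 − 701 = 195 rings.
Excluding 5 false rings: 195 − 5 = 190.
1996 − 190 = 1806 CE.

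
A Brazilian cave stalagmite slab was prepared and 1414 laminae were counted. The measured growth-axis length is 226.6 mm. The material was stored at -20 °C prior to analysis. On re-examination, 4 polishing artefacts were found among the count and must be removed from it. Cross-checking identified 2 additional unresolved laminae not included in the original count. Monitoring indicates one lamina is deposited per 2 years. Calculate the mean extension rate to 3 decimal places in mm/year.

True lamina count = 1414 − 4 + 2 = 1412.
Multiplying by 2 years per lamina: 1412 × 2 = 2824 years.
Extension rate ≈ 226.6 / 2824 = 0.080 mm/year.

0.080 mm/year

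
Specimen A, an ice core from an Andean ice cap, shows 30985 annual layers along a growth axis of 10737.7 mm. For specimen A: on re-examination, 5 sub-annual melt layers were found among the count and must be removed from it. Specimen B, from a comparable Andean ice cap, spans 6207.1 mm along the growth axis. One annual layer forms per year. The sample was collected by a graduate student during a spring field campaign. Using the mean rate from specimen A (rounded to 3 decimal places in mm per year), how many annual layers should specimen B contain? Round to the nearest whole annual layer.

Specimen A: after corrections the count is 30985 − 5 = 30980 annual layers.
A: Extension rate ≈ 10737.7 / 30980 = 0.347 mm per year.
For B, 6207.1 / 0.347 = 17887.90 years ≈ 17888 annual layers.

17888 annual layers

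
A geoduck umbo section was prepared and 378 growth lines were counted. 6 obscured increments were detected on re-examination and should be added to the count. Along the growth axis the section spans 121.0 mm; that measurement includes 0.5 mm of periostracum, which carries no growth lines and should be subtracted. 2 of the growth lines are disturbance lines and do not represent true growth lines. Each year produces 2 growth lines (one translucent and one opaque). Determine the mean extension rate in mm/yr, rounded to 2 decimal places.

0.63 mm/yr

Correcting the raw count gives 378 − 2 + 6 = 382 true growth lines.
Dividing by 2 growth lines per year: 382 / 2 = 191 years.
The growth record spans 121.0 − 0.5 = 120.5 mm.
Mean rate = 120.5 mm / 191 years ≈ 0.63 mm/yr.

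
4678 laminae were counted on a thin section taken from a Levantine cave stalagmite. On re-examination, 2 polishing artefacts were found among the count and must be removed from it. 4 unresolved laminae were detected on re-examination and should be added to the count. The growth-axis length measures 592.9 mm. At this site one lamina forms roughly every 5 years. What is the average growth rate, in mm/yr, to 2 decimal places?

Correcting the raw count gives 4678 − 2 + 4 = 4680 true laminae.
4680 laminae at 5 years each span 4680 × 5 = 23400 years.
592.9 mm over 23400 years gives 592.9 / 23400 ≈ 0.03 mm/yr.

0.03 mm/yr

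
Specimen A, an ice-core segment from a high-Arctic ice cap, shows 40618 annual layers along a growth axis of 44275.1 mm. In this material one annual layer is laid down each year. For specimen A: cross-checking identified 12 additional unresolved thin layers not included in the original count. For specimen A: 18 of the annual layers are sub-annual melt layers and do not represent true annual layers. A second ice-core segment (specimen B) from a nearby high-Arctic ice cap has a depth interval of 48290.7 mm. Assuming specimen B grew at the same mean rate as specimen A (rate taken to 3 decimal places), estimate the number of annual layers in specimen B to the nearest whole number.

Specimen A: adjusted count: 40618 − 18 + 12 = 40612 annual layers.
A: Mean rate = 44275.1 mm / 40612 years ≈ 1.090 mm/yr.
B spans 48290.7 / 1.090 = 44303.39 years ≈ 44303 annual layers.

44303 annual layers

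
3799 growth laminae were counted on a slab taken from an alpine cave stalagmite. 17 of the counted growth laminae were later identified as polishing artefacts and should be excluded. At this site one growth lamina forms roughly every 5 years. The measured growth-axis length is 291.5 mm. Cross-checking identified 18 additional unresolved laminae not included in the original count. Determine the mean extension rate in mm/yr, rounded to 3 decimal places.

After corrections the count is 3799 − 17 + 18 = 3800 growth laminae.
At 5 years per growth lamina, 3800 × 5 = 19000 years.
Mean rate = 291.5 mm / 19000 years ≈ 0.015 mm/yr.

0.015 mm/yr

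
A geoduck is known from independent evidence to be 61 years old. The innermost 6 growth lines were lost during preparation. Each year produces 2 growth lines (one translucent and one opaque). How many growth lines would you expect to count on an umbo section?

116 growth lines

With 2 growth lines per year, 61 years would produce 61 × 2 = 122 growth lines.
Less the 6 uncaptured growth lines: 122 − 6 = 116.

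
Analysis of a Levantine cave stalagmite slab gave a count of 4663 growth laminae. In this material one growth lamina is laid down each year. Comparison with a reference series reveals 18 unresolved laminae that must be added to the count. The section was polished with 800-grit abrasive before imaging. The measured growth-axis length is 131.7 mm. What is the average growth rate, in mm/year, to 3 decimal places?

0.028 mm/year

Correcting the raw count gives 4663 + 18 = 4681 true growth laminae.
131.7 mm over 4681 years gives 131.7 / 4681 ≈ 0.028 mm/year.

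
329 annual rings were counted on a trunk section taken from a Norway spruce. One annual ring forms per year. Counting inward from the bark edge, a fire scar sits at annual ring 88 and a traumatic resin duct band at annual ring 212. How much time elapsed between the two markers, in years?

124 years

212 − 88 = 124 annual rings lie between the two events.
That is 124 years at one annual ring per year.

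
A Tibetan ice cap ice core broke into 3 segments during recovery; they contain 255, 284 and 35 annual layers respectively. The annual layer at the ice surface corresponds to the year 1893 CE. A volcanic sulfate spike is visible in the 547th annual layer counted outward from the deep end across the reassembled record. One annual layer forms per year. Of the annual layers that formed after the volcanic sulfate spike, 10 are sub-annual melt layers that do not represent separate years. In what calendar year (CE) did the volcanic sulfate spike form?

Total annual layers = 255 + 284 + 35 = 574.
Between annual layer 547 and the ice surface there are 574 − 547 = 27 annual layers.
Excluding 10 false annual layers: 27 − 10 = 17.
1893 − 17 = 1876 CE.

1876 CE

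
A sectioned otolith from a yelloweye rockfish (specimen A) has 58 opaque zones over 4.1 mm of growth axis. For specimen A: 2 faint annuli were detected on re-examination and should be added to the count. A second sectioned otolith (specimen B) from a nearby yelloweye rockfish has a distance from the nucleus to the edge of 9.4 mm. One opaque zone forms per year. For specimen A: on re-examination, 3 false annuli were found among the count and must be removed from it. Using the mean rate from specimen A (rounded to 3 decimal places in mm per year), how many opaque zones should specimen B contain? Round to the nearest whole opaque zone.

131 opaque zones

Specimen A: true opaque zone count = 58 − 3 + 2 = 57.
A: 4.1 mm over 57 years gives 4.1 / 57 ≈ 0.072 mm/year.
Specimen B: 9.4 mm / 0.072 mm per year = 130.56 years ≈ 131 opaque zones.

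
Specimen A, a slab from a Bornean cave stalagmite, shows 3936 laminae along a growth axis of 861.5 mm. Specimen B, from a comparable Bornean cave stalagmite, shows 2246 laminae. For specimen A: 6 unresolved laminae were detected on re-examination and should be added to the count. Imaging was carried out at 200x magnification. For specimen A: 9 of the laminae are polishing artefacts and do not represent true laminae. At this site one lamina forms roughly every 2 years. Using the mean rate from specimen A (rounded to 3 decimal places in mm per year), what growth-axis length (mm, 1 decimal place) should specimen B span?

Specimen A: adjusted count: 3936 − 9 + 6 = 3933 laminae.
Specimen A: 3933 laminae at 2 years each span 3933 × 2 = 7866 years.
A: Extension rate ≈ 861.5 / 7866 = 0.110 mm/yr.
Specimen B: 2246 laminae at 2 years each span 2246 × 2 = 4492 years. Length of B = 0.110 × 4492 = 494.1 mm.

494.1 mm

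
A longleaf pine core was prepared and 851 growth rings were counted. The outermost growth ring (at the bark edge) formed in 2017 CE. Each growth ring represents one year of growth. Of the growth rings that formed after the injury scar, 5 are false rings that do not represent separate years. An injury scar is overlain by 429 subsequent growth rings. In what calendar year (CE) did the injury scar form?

There are 429 growth rings younger than the injury scar.
Excluding 5 false growth rings: 429 − 5 = 424.
Counting back 424 years from 2017 CE places the injury scar in 2017 − 424 = 1593 CE.

1593 CE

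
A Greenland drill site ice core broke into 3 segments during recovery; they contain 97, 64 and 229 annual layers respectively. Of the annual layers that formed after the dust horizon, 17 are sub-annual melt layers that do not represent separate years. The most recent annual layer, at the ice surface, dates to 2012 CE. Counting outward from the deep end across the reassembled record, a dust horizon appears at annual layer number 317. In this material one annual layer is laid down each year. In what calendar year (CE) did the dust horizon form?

1956 CE

Total annual layers = 97 + 64 + 229 = 390.
Between annual layer 317 and the ice surface there are 390 − 317 = 73 annual layers.
Removing the 17 false annual layers leaves 73 − 17 = 56 true annual layers beyond the dust horizon.
The annual layer at the ice surface is 2012 CE, so the dust horizon dates to 2012 − 56 = 1956 CE.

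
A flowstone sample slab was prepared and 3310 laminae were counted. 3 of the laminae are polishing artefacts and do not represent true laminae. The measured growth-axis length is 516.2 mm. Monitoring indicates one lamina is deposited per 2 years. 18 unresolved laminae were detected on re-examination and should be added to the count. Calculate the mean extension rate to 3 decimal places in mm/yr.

Adjusted count: 3310 − 3 + 18 = 3325 laminae.
Multiplying by 2 years per lamina: 3325 × 2 = 6650 years.
516.2 mm over 6650 years gives 516.2 / 6650 ≈ 0.078 mm/yr.

0.078 mm/yr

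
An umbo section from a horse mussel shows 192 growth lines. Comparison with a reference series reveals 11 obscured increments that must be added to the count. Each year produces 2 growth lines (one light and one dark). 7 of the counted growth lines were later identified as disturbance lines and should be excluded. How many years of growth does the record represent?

True growth line count = 192 − 7 + 11 = 196.
Dividing by 2 growth lines per year: 196 / 2 = 98 years.

98 yr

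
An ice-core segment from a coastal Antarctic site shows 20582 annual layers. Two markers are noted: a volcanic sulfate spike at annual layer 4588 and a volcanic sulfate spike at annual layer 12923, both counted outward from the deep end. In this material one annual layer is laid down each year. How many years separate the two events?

The two markers are separated by 12923 − 4588 = 8335 annual layers.
That is 8335 years at one annual layer per year.

8335 years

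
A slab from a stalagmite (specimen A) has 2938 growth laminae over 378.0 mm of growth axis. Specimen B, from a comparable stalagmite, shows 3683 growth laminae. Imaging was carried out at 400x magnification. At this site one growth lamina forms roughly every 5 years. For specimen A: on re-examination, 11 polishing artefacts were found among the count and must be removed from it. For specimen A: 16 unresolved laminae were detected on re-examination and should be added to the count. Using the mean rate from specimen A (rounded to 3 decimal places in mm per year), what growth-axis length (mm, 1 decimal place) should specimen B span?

478.8 mm

Specimen A: adjusted count: 2938 − 11 + 16 = 2943 growth laminae.
Specimen A: 2943 growth laminae at 5 years each span 2943 × 5 = 14715 years.
A: Mean rate = 378.0 mm / 14715 years ≈ 0.026 mm per year.
Specimen B: multiplying by 5 years per growth lamina: 3683 × 5 = 18415 years. For B, 0.026 mm/year × 18415 years = 478.8 mm.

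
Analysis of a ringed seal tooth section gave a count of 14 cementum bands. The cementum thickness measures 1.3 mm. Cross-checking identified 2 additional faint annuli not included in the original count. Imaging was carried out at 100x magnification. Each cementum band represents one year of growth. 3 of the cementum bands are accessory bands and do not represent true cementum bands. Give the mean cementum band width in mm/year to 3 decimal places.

0.100 mm/year

Correcting the raw count gives 14 − 3 + 2 = 13 true cementum bands.
Extension rate ≈ 1.3 / 13 = 0.100 mm/year.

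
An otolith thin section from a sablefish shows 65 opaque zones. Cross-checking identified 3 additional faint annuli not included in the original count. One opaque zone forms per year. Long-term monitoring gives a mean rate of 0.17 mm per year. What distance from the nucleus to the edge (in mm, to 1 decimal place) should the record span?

True opaque zone count = 65 + 3 = 68.
Predicted length = 0.17 mm/year × 68 years = 11.6 mm.

11.6 mm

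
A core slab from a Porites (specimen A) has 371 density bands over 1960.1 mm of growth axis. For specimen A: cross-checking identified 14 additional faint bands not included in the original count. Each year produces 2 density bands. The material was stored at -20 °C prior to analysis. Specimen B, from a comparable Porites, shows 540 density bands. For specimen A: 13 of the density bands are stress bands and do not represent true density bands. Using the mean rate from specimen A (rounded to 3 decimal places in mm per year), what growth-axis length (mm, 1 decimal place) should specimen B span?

Specimen A: adjusted count: 371 − 13 + 14 = 372 density bands.
Specimen A: with 2 density bands per year, 372 / 2 = 186 years.
A: Mean rate = 1960.1 mm / 186 years ≈ 10.538 mm/yr.
Specimen B: with 2 density bands per year, 540 / 2 = 270 years. For B, 10.538 mm/year × 270 years = 2845.3 mm.

2845.3 mm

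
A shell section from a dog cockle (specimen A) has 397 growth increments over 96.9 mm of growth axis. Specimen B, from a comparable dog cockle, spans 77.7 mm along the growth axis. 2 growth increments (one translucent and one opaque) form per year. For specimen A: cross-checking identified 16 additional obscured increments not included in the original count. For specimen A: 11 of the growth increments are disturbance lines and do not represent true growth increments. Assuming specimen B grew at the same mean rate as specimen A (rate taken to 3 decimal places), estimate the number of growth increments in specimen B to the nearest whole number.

Specimen A: after corrections the count is 397 − 11 + 16 = 402 growth increments.
Specimen A: 402 growth increments at 2 per year is 402 / 2 = 201 years.
A: Extension rate ≈ 96.9 / 201 = 0.482 mm/year.
Specimen B: 77.7 mm / 0.482 mm per year = 161.20 years; at 2 growth increments per year that is 161.20 × 2 ≈ 322 growth increments.

322 growth increments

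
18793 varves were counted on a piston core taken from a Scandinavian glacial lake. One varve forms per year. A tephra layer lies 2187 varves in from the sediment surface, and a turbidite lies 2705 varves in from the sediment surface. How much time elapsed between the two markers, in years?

The two markers are separated by 2705 − 2187 = 518 varves.
That is 518 years at one varve per year.

518 years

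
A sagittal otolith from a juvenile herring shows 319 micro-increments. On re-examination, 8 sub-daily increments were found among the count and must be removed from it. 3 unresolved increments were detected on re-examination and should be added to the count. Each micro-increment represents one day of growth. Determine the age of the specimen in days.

Adjusted count: 319 − 8 + 3 = 314 micro-increments.
One micro-increment per day makes the duration 314 days.

314 days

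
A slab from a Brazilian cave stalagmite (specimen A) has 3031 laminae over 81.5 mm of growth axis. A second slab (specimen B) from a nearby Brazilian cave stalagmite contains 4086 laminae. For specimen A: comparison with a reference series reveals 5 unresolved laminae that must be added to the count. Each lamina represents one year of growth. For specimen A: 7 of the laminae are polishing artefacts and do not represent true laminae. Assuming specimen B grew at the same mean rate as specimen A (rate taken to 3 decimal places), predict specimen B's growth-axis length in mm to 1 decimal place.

Specimen A: adjusted count: 3031 − 7 + 5 = 3029 laminae.
A: 81.5 mm over 3029 years gives 81.5 / 3029 ≈ 0.027 mm/year.
Length of B = 0.027 × 4086 = 110.3 mm.

110.3 mm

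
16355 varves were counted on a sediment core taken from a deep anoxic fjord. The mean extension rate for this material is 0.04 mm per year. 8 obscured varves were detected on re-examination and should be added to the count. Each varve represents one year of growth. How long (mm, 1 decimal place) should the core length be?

True varve count = 16355 + 8 = 16363.
Predicted length = 0.04 mm/year × 16363 years = 654.5 mm.

654.5 mm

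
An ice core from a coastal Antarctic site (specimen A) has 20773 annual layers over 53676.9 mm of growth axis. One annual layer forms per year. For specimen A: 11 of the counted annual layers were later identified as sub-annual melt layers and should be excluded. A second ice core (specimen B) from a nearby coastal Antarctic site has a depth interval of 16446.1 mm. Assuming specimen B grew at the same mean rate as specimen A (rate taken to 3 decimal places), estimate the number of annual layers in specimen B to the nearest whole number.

6362 annual layers

Specimen A: true annual layer count = 20773 − 11 = 20762.
A: Mean rate = 53676.9 mm / 20762 years ≈ 2.585 mm/yr.
For B, 16446.1 / 2.585 = 6362.13 years ≈ 6362 annual layers.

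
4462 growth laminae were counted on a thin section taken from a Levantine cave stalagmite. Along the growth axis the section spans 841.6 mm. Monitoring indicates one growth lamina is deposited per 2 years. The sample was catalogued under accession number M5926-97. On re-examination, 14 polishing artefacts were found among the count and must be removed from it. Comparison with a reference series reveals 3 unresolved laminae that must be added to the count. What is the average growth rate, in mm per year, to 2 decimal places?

True growth lamina count = 4462 − 14 + 3 = 4451.
At 2 years per growth lamina, 4451 × 2 = 8902 years.
Mean rate = 841.6 mm / 8902 years ≈ 0.09 mm per year.

0.09 mm per year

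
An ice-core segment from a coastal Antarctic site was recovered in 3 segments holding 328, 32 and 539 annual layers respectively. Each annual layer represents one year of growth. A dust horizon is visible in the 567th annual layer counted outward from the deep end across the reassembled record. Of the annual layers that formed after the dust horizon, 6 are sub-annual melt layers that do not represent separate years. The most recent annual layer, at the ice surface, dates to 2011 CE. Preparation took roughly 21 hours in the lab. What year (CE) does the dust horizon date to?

1685 CE

Total annual layers = 328 + 32 + 539 = 899.
The dust horizon sits at annual layer 567 from the deep end, so 899 − 567 = 332 annual layers formed after it.
Removing the 6 false annual layers leaves 332 − 6 = 326 true annual layers beyond the dust horizon.
2011 − 326 = 1685 CE.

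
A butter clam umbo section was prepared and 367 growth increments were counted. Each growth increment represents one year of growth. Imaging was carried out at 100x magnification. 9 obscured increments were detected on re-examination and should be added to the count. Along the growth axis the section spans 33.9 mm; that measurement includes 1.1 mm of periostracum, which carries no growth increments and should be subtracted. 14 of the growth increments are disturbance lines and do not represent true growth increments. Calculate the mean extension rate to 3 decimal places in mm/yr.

True growth increment count = 367 − 14 + 9 = 362.
Removing the 1.1 mm offcut leaves 33.9 − 1.1 = 32.8 mm.
32.8 mm over 362 years gives 32.8 / 362 ≈ 0.091 mm/yr.

0.091 mm/yr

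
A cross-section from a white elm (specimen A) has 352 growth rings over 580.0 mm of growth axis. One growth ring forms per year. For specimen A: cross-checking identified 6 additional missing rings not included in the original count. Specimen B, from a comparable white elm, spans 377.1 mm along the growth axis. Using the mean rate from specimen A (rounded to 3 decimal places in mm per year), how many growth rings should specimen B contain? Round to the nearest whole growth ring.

Specimen A: adjusted count: 352 + 6 = 358 growth rings.
A: 580.0 mm over 358 years gives 580.0 / 358 ≈ 1.620 mm/year.
Specimen B: 377.1 mm / 1.620 mm per year = 232.78 years ≈ 233 growth rings.

233 growth rings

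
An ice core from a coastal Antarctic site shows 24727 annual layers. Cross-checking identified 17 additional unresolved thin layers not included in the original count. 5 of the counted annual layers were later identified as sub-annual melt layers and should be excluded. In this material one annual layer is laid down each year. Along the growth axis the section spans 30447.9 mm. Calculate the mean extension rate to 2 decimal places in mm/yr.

1.23 mm/yr

Correcting the raw count gives 24727 − 5 + 17 = 24739 true annual layers.
30447.9 mm over 24739 years gives 30447.9 / 24739 ≈ 1.23 mm/yr.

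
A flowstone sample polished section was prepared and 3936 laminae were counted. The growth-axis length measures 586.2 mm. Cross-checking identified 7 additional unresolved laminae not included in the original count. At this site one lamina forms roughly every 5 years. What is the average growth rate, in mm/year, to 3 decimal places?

0.030 mm/year

True lamina count = 3936 + 7 = 3943.
At 5 years per lamina, 3943 × 5 = 19715 years.
Extension rate ≈ 586.2 / 19715 = 0.030 mm/year.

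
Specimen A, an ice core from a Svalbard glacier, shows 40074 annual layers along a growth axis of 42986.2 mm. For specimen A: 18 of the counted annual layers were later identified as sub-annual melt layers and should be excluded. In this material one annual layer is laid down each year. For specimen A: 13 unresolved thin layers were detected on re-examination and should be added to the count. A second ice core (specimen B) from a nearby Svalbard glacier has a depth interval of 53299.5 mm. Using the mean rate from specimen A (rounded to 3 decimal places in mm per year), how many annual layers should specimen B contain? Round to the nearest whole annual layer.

Specimen A: adjusted count: 40074 − 18 + 13 = 40069 annual layers.
A: Mean rate = 42986.2 mm / 40069 years ≈ 1.073 mm/year.
Specimen B: 53299.5 mm / 1.073 mm per year = 49673.35 years ≈ 49673 annual layers.

49673 annual layers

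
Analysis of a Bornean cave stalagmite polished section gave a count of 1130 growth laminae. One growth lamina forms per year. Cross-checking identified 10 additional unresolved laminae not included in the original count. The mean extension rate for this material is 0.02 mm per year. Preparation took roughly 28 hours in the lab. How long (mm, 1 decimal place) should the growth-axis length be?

After corrections the count is 1130 + 10 = 1140 growth laminae.
Predicted length = 0.02 mm/year × 1140 years = 22.8 mm.

22.8 mm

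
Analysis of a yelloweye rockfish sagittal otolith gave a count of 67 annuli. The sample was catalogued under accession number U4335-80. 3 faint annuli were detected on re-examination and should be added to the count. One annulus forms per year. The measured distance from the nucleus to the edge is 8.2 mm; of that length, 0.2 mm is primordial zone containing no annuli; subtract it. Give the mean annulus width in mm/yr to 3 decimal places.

0.114 mm/yr

Correcting the raw count gives 67 + 3 = 70 true annuli.
Net length = 8.2 − 0.2 = 8.0 mm.
8.0 mm over 70 years gives 8.0 / 70 ≈ 0.114 mm/yr.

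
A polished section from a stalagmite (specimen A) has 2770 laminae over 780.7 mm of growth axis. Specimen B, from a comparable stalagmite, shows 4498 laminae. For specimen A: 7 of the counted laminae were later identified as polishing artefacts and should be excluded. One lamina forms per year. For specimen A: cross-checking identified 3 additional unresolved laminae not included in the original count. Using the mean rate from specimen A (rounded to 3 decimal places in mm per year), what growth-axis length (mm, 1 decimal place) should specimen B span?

1268.4 mm

Specimen A: after corrections the count is 2770 − 7 + 3 = 2766 laminae.
A: Extension rate ≈ 780.7 / 2766 = 0.282 mm/yr.
B's length ≈ 0.282 × 4498 = 1268.4 mm.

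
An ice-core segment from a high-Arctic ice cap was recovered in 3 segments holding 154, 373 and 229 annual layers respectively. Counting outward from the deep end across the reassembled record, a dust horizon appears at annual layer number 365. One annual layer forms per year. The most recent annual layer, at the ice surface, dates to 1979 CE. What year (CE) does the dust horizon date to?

Total annual layers = 154 + 373 + 229 = 756.
Between annual layer 365 and the ice surface there are 756 − 365 = 391 annual layers.
The annual layer at the ice surface is 1979 CE, so the dust horizon dates to 1979 − 391 = 1588 CE.

1588 CE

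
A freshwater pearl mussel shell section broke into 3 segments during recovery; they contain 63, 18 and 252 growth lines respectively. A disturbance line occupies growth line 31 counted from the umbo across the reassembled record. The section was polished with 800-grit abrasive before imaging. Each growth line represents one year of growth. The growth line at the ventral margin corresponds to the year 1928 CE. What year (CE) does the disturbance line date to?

1626 CE

Total growth lines = 63 + 18 + 252 = 333.
Between growth line 31 and the ventral margin there are 333 − 31 = 302 growth lines.
Counting back 302 years from 1928 CE places the disturbance line in 1928 − 302 = 1626 CE.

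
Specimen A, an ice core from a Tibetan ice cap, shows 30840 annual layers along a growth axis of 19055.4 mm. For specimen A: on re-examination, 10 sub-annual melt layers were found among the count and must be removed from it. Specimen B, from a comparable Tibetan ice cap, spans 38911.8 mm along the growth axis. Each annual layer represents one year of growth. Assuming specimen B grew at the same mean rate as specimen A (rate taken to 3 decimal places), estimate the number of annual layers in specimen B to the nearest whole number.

Specimen A: true annual layer count = 30840 − 10 = 30830.
A: Mean rate = 19055.4 mm / 30830 years ≈ 0.618 mm/yr.
For B, 38911.8 / 0.618 = 62964.08 years ≈ 62964 annual layers.

62964 annual layers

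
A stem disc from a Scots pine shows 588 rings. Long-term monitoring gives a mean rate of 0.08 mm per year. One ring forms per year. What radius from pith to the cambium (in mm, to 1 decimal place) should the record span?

588 years of growth are recorded.
588 years at 0.08 mm/year gives 0.08 × 588 = 47.0 mm.

47.0 mm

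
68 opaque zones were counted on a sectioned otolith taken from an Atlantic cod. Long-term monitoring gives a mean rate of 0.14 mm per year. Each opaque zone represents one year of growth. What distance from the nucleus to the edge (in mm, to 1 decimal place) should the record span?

The record spans 68 years at 0.14 mm per year.
Predicted length = 0.14 mm/year × 68 years = 9.5 mm.

9.5 mm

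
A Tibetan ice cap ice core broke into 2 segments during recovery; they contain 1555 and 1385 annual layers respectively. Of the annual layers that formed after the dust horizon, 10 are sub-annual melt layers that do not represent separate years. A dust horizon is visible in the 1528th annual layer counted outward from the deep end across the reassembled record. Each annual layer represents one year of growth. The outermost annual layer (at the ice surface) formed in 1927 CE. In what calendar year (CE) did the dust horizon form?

525 CE

Total annual layers = 1555 + 1385 = 2940.
2940 − 1528 = 1412 annual layers lie beyond the dust horizon toward the ice surface.
1412 − 10 false = 1402 true annual layers after the dust horizon.
Counting back 1402 years from 1927 CE places the dust horizon in 1927 − 1402 = 525 CE.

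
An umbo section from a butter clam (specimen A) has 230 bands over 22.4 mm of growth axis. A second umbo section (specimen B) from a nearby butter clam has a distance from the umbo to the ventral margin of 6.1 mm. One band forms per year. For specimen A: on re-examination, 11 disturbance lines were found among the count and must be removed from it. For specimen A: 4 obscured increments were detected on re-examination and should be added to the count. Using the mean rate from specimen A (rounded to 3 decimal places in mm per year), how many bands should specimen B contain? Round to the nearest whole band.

Specimen A: adjusted count: 230 − 11 + 4 = 223 bands.
A: Mean rate = 22.4 mm / 223 years ≈ 0.100 mm per year.
For B, 6.1 / 0.100 = 61.00 years ≈ 61 bands.

61 bands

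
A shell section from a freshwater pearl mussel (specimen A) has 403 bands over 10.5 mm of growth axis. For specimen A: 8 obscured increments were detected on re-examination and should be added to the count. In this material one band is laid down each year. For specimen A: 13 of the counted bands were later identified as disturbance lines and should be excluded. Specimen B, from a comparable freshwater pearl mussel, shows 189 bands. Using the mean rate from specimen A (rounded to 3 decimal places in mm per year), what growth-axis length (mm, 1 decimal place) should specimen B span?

Specimen A: correcting the raw count gives 403 − 13 + 8 = 398 true bands.
A: Mean rate = 10.5 mm / 398 years ≈ 0.026 mm/year.
B's length ≈ 0.026 × 189 = 4.9 mm.

4.9 mm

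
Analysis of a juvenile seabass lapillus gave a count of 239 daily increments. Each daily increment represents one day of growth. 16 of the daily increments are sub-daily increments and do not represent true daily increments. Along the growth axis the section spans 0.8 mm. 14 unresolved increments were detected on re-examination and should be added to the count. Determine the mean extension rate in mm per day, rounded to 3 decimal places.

Adjusted count: 239 − 16 + 14 = 237 daily increments.
0.8 mm over 237 days gives 0.8 / 237 ≈ 0.003 mm per day.

0.003 mm per day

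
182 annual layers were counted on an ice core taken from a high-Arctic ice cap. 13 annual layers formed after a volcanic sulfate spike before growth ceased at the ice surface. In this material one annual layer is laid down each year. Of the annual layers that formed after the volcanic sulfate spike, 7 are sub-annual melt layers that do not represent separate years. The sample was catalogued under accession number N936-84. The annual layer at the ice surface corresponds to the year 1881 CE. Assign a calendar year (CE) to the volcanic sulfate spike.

1875 CE

There are 13 annual layers younger than the volcanic sulfate spike.
Removing the 7 false annual layers leaves 13 − 7 = 6 true annual layers beyond the volcanic sulfate spike.
Counting back 6 years from 1881 CE places the volcanic sulfate spike in 1881 − 6 = 1875 CE.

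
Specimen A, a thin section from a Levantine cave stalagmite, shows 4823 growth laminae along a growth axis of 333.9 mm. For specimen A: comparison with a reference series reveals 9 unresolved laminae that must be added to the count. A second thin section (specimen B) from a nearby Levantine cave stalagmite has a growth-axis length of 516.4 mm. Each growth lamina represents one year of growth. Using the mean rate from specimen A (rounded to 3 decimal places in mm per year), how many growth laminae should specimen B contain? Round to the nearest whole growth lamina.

7484 growth laminae

Specimen A: after corrections the count is 4823 + 9 = 4832 growth laminae.
A: Extension rate ≈ 333.9 / 4832 = 0.069 mm/yr.
For B, 516.4 / 0.069 = 7484.06 years ≈ 7484 growth laminae.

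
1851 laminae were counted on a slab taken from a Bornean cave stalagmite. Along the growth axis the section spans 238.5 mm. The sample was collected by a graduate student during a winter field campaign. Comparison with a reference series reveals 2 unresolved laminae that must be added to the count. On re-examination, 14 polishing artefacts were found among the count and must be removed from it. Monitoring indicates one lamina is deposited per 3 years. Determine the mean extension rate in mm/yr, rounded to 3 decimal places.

Correcting the raw count gives 1851 − 14 + 2 = 1839 true laminae.
At 3 years per lamina, 1839 × 3 = 5517 years.
Extension rate ≈ 238.5 / 5517 = 0.043 mm/yr.

0.043 mm/yr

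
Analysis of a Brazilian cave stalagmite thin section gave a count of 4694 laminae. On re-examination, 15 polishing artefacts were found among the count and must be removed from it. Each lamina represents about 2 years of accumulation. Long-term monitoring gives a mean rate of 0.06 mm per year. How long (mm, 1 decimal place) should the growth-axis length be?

561.5 mm

True lamina count = 4694 − 15 = 4679.
Multiplying by 2 years per lamina: 4679 × 2 = 9358 years.
Predicted length = 0.06 mm/year × 9358 years = 561.5 mm.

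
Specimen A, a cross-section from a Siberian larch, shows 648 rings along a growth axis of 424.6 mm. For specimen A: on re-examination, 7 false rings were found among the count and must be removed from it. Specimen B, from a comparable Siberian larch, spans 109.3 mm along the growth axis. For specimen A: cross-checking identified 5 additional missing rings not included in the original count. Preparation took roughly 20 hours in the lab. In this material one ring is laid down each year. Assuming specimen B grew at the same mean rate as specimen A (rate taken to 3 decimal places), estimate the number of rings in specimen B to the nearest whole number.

166 rings

Specimen A: true ring count = 648 − 7 + 5 = 646.
A: Extension rate ≈ 424.6 / 646 = 0.657 mm/year.
Specimen B: 109.3 mm / 0.657 mm per year = 166.36 years ≈ 166 rings.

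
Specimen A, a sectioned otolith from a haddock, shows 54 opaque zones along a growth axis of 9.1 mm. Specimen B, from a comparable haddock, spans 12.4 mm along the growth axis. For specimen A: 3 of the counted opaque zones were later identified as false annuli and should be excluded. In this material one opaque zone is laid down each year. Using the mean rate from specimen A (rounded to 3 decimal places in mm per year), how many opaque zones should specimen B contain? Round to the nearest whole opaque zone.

Specimen A: adjusted count: 54 − 3 = 51 opaque zones.
A: Extension rate ≈ 9.1 / 51 = 0.178 mm/yr.
Specimen B: 12.4 mm / 0.178 mm per year = 69.66 years ≈ 70 opaque zones.

70 opaque zones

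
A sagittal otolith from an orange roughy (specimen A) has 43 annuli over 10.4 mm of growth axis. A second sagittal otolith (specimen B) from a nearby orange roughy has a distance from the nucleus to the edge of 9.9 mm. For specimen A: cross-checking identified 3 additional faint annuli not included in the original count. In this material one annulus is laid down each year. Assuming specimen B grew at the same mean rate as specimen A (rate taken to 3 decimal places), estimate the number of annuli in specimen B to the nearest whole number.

Specimen A: true annulus count = 43 + 3 = 46.
A: 10.4 mm over 46 years gives 10.4 / 46 ≈ 0.226 mm/year.
Specimen B: 9.9 mm / 0.226 mm per year = 43.81 years ≈ 44 annuli.

44 annuli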